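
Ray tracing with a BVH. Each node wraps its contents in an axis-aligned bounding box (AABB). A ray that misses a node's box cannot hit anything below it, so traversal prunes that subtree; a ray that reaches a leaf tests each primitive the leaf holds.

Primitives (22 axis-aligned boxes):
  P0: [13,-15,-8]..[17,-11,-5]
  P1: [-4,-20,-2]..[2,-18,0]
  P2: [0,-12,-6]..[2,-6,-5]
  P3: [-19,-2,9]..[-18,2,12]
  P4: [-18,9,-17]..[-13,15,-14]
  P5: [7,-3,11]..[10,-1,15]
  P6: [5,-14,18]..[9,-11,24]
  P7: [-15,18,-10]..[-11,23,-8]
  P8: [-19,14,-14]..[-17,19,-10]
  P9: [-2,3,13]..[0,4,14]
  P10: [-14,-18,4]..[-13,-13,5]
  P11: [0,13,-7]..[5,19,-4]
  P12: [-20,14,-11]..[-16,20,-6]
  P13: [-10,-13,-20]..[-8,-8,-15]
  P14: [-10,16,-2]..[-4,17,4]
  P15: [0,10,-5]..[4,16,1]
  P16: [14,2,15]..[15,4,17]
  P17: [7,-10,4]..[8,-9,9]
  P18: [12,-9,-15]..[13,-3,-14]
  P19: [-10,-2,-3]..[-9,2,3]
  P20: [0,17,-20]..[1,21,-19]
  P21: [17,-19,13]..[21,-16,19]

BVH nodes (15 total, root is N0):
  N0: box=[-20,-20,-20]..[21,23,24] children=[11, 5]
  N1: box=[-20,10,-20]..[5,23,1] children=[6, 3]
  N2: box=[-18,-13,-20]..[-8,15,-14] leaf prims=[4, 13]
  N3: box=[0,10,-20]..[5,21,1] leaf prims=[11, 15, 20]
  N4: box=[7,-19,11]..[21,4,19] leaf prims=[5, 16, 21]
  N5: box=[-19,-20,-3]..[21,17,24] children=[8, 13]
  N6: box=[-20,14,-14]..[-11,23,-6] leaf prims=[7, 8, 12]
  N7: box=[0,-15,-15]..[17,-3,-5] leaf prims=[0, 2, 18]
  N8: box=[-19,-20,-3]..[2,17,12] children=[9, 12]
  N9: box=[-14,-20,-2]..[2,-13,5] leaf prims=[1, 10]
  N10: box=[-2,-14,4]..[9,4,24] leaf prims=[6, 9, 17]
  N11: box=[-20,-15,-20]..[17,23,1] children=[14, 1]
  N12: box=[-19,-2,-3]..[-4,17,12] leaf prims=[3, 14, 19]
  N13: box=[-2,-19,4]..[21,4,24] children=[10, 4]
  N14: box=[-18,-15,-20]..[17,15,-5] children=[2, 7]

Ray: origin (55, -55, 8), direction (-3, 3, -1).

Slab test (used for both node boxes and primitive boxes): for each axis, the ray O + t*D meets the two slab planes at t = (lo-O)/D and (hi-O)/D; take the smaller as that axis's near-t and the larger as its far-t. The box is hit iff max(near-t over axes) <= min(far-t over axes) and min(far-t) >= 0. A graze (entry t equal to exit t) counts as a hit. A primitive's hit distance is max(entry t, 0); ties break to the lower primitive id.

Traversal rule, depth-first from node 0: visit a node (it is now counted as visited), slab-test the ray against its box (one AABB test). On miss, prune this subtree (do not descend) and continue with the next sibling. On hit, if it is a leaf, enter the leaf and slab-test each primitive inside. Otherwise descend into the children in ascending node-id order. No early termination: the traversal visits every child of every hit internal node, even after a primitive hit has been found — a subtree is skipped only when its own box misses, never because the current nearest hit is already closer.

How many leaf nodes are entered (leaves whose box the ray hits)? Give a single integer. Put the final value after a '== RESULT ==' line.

Trace the traversal:
N0 x:[34/3,25] y:[35/3,26] z:[-16,28] -> hit [35/3,25], descend [5, 11]
  N5 x:[34/3,74/3] y:[35/3,24] z:[-16,11] -> miss, prune
  N11 x:[38/3,25] y:[40/3,26] z:[7,28] -> hit [40/3,25], descend [1, 14]
    N1 x:[50/3,25] y:[65/3,26] z:[7,28] -> hit [65/3,25], descend [3, 6]
      N3 x:[50/3,55/3] y:[65/3,76/3] z:[7,28] -> miss, prune
      N6 x:[22,25] y:[23,26] z:[14,22] -> miss, prune
    N14 x:[38/3,73/3] y:[40/3,70/3] z:[13,28] -> hit [40/3,70/3], descend [2, 7]
      N2 x:[21,73/3] y:[14,70/3] z:[22,28] -> hit [22,70/3] leaf, test {P4@t=68/3, P13(miss)}
      N7 x:[38/3,55/3] y:[40/3,52/3] z:[13,23] -> hit [40/3,52/3] leaf, test {P0@t=40/3, P2(miss), P18(miss)}

Visited [0, 5, 11, 1, 3, 6, 14, 2, 7]. Tests: 9 box, 2 leaf. Nearest: P0.

== RESULT ==
2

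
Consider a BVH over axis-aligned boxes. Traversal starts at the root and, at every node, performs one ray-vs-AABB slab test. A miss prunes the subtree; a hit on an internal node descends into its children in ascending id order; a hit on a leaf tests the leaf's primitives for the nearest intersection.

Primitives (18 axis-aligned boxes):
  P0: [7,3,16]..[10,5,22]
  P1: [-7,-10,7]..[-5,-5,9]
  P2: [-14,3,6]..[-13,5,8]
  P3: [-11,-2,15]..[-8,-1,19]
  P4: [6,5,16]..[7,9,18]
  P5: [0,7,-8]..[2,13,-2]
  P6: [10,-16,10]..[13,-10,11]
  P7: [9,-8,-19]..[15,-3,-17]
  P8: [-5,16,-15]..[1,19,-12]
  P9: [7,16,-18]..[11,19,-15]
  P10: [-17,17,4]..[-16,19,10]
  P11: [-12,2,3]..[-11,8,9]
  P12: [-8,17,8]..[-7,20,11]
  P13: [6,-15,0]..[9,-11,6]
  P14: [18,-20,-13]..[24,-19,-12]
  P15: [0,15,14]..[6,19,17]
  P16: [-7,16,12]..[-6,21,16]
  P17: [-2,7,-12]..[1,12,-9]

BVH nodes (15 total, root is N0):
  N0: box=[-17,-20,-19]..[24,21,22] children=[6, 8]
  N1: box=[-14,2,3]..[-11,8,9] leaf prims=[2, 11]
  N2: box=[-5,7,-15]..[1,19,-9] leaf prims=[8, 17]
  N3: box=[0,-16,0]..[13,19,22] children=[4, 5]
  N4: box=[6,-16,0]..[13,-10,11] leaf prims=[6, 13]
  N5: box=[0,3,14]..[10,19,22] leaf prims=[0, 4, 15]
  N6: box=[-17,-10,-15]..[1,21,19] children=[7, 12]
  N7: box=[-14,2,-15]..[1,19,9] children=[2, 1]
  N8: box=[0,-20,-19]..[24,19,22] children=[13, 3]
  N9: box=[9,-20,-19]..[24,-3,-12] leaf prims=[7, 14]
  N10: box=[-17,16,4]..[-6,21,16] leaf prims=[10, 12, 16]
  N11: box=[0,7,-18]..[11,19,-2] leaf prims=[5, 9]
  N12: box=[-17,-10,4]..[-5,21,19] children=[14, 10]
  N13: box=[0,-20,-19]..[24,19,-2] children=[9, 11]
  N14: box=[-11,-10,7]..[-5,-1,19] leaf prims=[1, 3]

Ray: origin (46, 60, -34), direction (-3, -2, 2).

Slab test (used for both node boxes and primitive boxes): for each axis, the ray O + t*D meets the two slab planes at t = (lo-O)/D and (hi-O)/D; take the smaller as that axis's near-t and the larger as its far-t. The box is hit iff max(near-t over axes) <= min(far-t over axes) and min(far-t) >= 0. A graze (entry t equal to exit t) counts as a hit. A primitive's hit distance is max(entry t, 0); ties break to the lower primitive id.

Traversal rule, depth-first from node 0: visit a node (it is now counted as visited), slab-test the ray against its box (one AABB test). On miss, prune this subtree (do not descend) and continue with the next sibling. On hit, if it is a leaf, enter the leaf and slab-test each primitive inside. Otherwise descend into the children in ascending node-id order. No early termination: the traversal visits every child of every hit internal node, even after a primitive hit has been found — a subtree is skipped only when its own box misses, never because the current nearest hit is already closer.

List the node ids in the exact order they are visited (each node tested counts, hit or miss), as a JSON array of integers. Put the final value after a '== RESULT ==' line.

Traverse from the root:
N0 x:[22/3,21] y:[39/2,40] z:[15/2,28] -> hit [39/2,21], descend [6, 8]
  N6 x:[15,21] y:[39/2,35] z:[19/2,53/2] -> hit [39/2,21], descend [7, 12]
    N7 x:[15,20] y:[41/2,29] z:[19/2,43/2] -> miss, prune
    N12 x:[17,21] y:[39/2,35] z:[19,53/2] -> hit [39/2,21], descend [10, 14]
      N10 x:[52/3,21] y:[39/2,22] z:[19,25] -> hit [39/2,21] leaf, test {P10@t=62/3, P12(miss), P16(miss)}
      N14 x:[17,19] y:[61/2,35] z:[41/2,53/2] -> miss, prune
  N8 x:[22/3,46/3] y:[41/2,40] z:[15/2,28] -> miss, prune

7 AABB tests over nodes [0, 6, 7, 12, 10, 14, 8]; 1 leaf entered; closest P10.

== RESULT ==
[0, 6, 7, 12, 10, 14, 8]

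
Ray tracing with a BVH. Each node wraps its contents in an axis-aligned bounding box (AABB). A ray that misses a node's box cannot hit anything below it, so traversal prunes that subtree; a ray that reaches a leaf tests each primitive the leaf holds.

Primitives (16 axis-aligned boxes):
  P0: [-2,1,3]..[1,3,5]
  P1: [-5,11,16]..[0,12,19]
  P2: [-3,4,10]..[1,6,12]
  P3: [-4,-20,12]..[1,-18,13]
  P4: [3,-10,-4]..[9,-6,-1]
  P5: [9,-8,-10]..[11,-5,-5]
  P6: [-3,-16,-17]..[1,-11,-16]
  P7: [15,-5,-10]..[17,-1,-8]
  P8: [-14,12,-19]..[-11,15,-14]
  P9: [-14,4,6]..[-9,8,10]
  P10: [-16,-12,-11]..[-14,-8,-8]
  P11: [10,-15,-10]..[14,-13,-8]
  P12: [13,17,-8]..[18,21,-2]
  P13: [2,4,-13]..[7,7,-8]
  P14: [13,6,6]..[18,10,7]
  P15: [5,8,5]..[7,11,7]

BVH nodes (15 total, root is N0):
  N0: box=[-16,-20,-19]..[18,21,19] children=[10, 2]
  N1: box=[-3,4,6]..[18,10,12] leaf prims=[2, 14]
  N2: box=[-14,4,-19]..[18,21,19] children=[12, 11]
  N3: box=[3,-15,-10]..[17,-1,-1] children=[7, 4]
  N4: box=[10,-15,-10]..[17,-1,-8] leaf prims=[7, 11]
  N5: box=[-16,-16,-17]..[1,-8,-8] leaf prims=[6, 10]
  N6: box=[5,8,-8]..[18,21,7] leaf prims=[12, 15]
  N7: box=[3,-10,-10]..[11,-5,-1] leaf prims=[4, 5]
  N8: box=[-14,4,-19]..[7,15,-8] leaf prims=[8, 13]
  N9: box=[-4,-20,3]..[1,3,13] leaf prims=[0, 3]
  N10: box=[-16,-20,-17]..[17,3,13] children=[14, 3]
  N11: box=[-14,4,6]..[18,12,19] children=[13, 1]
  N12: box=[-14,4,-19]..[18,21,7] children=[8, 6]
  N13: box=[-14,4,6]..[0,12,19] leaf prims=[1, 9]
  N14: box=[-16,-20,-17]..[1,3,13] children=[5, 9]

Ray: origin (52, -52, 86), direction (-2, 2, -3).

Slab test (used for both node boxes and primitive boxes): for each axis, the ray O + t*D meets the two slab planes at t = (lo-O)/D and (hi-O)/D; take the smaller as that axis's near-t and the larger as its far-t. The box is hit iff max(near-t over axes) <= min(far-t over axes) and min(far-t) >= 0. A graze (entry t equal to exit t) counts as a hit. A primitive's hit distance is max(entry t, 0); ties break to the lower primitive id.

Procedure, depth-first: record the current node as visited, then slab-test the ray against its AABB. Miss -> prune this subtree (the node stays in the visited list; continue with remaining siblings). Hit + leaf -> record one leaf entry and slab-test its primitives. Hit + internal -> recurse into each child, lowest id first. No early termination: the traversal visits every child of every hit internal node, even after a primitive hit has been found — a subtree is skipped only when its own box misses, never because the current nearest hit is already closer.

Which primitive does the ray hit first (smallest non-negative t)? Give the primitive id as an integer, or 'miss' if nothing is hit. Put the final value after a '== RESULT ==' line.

Walk:
N0 x:[17,34] y:[16,73/2] z:[67/3,35] -> hit [67/3,34], descend [2, 10]
  N2 x:[17,33] y:[28,73/2] z:[67/3,35] -> hit [28,33], descend [11, 12]
    N11 x:[17,33] y:[28,32] z:[67/3,80/3] -> miss, prune
    N12 x:[17,33] y:[28,73/2] z:[79/3,35] -> hit [28,33], descend [6, 8]
      N6 x:[17,47/2] y:[30,73/2] z:[79/3,94/3] -> miss, prune
      N8 x:[45/2,33] y:[28,67/2] z:[94/3,35] -> hit [94/3,33] leaf, test {P8(miss), P13(miss)}
  N10 x:[35/2,34] y:[16,55/2] z:[73/3,103/3] -> hit [73/3,55/2], descend [3, 14]
    N3 x:[35/2,49/2] y:[37/2,51/2] z:[29,32] -> miss, prune
    N14 x:[51/2,34] y:[16,55/2] z:[73/3,103/3] -> hit [51/2,55/2], descend [5, 9]
      N5 x:[51/2,34] y:[18,22] z:[94/3,103/3] -> miss, prune
      N9 x:[51/2,28] y:[16,55/2] z:[73/3,83/3] -> hit [51/2,55/2] leaf, test {P0@t=27, P3(miss)}

order=[0, 2, 11, 12, 6, 8, 10, 3, 14, 5, 9]  |boxes|=11  |leaves|=2  hit=P0

== RESULT ==
0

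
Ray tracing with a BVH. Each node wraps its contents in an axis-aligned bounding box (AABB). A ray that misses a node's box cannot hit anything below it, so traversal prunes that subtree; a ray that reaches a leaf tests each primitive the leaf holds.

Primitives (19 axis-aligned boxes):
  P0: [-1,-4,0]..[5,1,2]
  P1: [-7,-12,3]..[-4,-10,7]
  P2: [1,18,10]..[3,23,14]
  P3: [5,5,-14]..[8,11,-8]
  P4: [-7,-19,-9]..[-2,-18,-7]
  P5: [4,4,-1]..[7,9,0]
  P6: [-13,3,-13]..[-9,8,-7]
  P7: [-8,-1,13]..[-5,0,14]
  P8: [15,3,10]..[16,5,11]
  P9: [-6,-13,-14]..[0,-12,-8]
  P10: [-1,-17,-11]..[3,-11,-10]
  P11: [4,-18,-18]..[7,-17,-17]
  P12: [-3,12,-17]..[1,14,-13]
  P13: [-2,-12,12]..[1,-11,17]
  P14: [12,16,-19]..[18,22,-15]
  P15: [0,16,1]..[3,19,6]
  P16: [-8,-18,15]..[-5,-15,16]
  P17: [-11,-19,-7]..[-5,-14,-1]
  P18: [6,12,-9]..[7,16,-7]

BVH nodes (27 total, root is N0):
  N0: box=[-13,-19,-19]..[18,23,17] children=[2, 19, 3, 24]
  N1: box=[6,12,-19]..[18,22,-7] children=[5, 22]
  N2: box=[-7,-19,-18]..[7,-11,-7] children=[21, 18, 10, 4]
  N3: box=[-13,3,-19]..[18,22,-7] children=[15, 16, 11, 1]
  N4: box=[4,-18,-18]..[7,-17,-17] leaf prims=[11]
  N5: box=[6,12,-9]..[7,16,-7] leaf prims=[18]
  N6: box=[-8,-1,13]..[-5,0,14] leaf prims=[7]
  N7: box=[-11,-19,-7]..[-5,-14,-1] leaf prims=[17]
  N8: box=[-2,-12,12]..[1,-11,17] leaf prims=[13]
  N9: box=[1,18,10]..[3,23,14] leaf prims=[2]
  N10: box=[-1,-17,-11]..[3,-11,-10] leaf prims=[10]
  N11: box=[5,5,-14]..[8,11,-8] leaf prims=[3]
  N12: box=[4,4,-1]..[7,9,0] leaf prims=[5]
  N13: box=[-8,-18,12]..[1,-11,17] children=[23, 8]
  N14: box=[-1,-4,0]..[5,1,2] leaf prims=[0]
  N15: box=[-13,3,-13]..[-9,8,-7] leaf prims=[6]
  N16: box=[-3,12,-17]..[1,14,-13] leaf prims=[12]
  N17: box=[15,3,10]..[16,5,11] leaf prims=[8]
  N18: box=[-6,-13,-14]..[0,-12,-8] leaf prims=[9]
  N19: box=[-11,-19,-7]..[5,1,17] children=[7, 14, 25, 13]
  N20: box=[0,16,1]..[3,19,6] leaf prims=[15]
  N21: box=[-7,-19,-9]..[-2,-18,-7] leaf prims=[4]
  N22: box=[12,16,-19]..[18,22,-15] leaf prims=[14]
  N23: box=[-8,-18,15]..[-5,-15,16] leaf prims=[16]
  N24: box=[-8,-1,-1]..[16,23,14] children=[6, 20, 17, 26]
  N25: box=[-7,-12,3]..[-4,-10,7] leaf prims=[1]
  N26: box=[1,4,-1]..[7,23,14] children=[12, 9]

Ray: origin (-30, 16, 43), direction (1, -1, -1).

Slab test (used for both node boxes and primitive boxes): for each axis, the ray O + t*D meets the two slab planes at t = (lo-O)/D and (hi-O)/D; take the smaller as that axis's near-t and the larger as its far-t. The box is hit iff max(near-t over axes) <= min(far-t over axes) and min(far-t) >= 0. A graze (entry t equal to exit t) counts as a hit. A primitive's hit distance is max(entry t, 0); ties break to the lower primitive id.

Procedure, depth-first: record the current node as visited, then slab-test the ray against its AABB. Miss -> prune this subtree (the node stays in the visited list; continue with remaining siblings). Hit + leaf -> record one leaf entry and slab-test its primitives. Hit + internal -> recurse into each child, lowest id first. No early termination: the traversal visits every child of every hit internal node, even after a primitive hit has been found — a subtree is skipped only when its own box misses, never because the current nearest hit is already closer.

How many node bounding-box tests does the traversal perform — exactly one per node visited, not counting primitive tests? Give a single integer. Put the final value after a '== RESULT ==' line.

Walk:
N0 x:[17,48] y:[-7,35] z:[26,62] -> hit [26,35], descend [2, 3, 19, 24]
  N2 x:[23,37] y:[27,35] z:[50,61] -> miss, prune
  N3 x:[17,48] y:[-6,13] z:[50,62] -> miss, prune
  N19 x:[19,35] y:[15,35] z:[26,50] -> hit [26,35], descend [7, 13, 14, 25]
    N7 x:[19,25] y:[30,35] z:[44,50] -> miss, prune
    N13 x:[22,31] y:[27,34] z:[26,31] -> hit [27,31], descend [8, 23]
      N8 x:[28,31] y:[27,28] z:[26,31] -> hit [28,28] leaf, test {P13@t=28}
      N23 x:[22,25] y:[31,34] z:[27,28] -> miss, prune
    N14 x:[29,35] y:[15,20] z:[41,43] -> miss, prune
    N25 x:[23,26] y:[26,28] z:[36,40] -> miss, prune
  N24 x:[22,46] y:[-7,17] z:[29,44] -> miss, prune

Summary -> nodes [0, 2, 3, 19, 7, 13, 8, 23, 14, 25, 24]; box-tests=11; leaf-entries=1; first=P13

== RESULT ==
11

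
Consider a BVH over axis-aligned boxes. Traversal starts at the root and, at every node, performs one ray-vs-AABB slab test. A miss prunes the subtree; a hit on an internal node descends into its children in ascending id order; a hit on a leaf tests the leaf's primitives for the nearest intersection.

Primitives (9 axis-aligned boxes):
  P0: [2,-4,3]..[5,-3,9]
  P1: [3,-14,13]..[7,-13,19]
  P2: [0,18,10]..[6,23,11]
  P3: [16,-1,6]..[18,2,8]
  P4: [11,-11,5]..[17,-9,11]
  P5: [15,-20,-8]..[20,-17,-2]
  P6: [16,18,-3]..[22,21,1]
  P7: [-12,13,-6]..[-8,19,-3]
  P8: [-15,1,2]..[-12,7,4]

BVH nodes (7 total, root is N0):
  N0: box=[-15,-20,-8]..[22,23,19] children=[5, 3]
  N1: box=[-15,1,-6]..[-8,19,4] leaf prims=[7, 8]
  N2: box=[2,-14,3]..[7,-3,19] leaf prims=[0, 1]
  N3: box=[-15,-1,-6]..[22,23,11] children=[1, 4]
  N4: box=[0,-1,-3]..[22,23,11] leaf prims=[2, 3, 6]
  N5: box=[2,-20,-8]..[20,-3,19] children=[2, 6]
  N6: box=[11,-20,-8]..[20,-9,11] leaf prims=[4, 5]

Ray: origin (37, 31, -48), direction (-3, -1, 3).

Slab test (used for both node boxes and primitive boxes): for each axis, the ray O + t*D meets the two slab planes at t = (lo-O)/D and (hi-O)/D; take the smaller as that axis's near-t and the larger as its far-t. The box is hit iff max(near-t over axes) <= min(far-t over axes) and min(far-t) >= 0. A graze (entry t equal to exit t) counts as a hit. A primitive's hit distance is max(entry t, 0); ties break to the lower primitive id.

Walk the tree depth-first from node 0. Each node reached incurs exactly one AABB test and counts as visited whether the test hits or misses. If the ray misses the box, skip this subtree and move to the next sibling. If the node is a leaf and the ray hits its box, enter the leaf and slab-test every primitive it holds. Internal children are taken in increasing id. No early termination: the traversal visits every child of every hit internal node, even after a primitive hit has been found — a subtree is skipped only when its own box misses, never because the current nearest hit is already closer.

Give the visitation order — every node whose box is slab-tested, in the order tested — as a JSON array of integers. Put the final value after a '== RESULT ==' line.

Trace the traversal:
N0 x:[5,52/3] y:[8,51] z:[40/3,67/3] -> hit [40/3,52/3], descend [3, 5]
  N3 x:[5,52/3] y:[8,32] z:[14,59/3] -> hit [14,52/3], descend [1, 4]
    N1 x:[15,52/3] y:[12,30] z:[14,52/3] -> hit [15,52/3] leaf, test {P7@t=15, P8(miss)}
    N4 x:[5,37/3] y:[8,32] z:[15,59/3] -> miss, prune
  N5 x:[17/3,35/3] y:[34,51] z:[40/3,67/3] -> miss, prune

Summary -> nodes [0, 3, 1, 4, 5]; box-tests=5; leaf-entries=1; first=P7

== RESULT ==
[0, 3, 1, 4, 5]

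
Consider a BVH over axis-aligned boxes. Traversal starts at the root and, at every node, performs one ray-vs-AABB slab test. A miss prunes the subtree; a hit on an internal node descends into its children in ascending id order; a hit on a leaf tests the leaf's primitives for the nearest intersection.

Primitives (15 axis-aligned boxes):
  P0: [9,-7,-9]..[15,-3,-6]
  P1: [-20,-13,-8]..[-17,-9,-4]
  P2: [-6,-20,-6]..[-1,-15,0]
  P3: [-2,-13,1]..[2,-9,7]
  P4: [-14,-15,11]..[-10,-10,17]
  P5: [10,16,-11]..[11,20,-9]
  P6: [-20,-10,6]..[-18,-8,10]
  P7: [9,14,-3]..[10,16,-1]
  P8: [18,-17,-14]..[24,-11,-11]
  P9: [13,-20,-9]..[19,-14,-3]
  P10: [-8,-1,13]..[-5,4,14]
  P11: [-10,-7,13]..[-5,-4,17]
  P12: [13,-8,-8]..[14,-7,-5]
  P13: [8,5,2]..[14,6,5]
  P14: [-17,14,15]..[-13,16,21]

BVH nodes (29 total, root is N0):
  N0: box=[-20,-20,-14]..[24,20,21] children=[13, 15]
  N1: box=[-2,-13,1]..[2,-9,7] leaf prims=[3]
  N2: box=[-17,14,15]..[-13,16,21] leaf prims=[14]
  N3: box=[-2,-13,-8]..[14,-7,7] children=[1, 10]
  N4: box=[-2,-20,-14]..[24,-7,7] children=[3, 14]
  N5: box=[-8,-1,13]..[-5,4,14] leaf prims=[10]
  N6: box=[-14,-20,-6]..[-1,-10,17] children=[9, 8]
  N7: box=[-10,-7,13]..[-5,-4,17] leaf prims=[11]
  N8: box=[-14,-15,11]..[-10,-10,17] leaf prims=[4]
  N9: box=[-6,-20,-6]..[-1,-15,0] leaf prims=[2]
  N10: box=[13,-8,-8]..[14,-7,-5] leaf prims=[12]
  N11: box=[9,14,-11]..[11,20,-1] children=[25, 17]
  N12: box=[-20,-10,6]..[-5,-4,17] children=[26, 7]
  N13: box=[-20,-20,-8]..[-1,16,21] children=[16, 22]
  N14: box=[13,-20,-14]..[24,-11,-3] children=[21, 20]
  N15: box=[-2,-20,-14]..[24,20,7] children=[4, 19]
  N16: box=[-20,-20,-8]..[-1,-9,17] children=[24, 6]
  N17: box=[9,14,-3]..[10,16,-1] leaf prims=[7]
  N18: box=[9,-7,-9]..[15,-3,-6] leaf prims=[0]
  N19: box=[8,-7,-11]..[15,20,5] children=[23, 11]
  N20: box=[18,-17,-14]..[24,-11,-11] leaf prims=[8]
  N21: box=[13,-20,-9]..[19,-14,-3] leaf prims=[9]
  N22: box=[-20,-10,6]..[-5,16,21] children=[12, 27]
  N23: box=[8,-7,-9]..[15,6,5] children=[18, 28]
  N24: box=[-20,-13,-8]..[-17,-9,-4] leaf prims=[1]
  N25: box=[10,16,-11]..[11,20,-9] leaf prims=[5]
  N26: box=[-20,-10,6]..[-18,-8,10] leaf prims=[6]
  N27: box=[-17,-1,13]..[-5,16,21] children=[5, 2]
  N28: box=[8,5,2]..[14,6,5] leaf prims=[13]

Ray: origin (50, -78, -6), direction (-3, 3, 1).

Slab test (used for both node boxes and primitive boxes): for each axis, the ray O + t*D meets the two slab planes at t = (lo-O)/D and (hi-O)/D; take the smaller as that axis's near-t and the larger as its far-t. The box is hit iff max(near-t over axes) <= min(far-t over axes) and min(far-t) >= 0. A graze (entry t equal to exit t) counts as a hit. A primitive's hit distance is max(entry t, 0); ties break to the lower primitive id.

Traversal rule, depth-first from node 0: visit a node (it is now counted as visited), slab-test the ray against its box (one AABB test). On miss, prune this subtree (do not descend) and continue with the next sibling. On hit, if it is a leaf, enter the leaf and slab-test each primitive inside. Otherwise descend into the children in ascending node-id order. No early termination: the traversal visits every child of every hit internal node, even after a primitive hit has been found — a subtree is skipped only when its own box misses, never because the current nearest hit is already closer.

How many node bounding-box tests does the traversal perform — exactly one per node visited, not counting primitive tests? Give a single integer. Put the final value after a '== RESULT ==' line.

Traverse from the root:
N0 x:[26/3,70/3] y:[58/3,98/3] z:[-8,27] -> hit [58/3,70/3], descend [13, 15]
  N13 x:[17,70/3] y:[58/3,94/3] z:[-2,27] -> hit [58/3,70/3], descend [16, 22]
    N16 x:[17,70/3] y:[58/3,23] z:[-2,23] -> hit [58/3,23], descend [6, 24]
      N6 x:[17,64/3] y:[58/3,68/3] z:[0,23] -> hit [58/3,64/3], descend [8, 9]
        N8 x:[20,64/3] y:[21,68/3] z:[17,23] -> hit [21,64/3] leaf, test {P4@t=21}
        N9 x:[17,56/3] y:[58/3,21] z:[0,6] -> miss, prune
      N24 x:[67/3,70/3] y:[65/3,23] z:[-2,2] -> miss, prune
    N22 x:[55/3,70/3] y:[68/3,94/3] z:[12,27] -> hit [68/3,70/3], descend [12, 27]
      N12 x:[55/3,70/3] y:[68/3,74/3] z:[12,23] -> hit [68/3,23], descend [7, 26]
        N7 x:[55/3,20] y:[71/3,74/3] z:[19,23] -> miss, prune
        N26 x:[68/3,70/3] y:[68/3,70/3] z:[12,16] -> miss, prune
      N27 x:[55/3,67/3] y:[77/3,94/3] z:[19,27] -> miss, prune
  N15 x:[26/3,52/3] y:[58/3,98/3] z:[-8,13] -> miss, prune

Summary -> nodes [0, 13, 16, 6, 8, 9, 24, 22, 12, 7, 26, 27, 15]; box-tests=13; leaf-entries=1; first=P4

== RESULT ==
13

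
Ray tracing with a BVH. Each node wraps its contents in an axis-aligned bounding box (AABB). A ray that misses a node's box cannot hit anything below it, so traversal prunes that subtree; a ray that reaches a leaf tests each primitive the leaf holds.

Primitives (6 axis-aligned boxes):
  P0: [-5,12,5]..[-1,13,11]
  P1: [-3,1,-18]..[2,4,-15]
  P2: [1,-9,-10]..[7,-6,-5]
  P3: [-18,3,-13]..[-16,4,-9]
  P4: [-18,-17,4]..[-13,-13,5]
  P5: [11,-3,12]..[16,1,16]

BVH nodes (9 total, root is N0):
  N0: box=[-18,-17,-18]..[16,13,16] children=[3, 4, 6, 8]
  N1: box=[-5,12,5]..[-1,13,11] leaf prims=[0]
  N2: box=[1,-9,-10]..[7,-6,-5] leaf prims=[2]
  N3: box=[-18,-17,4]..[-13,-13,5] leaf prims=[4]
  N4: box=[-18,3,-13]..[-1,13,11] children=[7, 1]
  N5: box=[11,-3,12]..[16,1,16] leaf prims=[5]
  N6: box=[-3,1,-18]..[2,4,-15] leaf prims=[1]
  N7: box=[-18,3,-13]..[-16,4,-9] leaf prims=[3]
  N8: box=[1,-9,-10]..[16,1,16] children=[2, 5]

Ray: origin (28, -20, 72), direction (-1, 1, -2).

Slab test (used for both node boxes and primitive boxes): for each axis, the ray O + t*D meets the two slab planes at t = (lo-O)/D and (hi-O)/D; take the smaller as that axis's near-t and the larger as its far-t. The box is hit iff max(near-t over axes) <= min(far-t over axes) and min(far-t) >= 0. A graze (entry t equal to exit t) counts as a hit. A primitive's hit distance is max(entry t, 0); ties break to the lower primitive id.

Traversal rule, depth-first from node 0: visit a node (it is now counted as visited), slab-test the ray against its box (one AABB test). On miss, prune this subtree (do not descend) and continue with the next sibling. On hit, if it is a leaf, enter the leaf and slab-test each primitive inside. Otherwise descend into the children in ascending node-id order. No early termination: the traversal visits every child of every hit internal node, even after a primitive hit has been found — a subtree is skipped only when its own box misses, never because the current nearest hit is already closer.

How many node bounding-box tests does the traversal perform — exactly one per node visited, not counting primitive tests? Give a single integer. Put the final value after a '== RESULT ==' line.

Trace the traversal:
N0 x:[12,46] y:[3,33] z:[28,45] -> hit [28,33], descend [3, 4, 6, 8]
  N3 x:[41,46] y:[3,7] z:[67/2,34] -> miss, prune
  N4 x:[29,46] y:[23,33] z:[61/2,85/2] -> hit [61/2,33], descend [1, 7]
    N1 x:[29,33] y:[32,33] z:[61/2,67/2] -> hit [32,33] leaf, test {P0@t=32}
    N7 x:[44,46] y:[23,24] z:[81/2,85/2] -> miss, prune
  N6 x:[26,31] y:[21,24] z:[87/2,45] -> miss, prune
  N8 x:[12,27] y:[11,21] z:[28,41] -> miss, prune

Visited [0, 3, 4, 1, 7, 6, 8]. Tests: 7 box, 1 leaf. Nearest: P0.

== RESULT ==
7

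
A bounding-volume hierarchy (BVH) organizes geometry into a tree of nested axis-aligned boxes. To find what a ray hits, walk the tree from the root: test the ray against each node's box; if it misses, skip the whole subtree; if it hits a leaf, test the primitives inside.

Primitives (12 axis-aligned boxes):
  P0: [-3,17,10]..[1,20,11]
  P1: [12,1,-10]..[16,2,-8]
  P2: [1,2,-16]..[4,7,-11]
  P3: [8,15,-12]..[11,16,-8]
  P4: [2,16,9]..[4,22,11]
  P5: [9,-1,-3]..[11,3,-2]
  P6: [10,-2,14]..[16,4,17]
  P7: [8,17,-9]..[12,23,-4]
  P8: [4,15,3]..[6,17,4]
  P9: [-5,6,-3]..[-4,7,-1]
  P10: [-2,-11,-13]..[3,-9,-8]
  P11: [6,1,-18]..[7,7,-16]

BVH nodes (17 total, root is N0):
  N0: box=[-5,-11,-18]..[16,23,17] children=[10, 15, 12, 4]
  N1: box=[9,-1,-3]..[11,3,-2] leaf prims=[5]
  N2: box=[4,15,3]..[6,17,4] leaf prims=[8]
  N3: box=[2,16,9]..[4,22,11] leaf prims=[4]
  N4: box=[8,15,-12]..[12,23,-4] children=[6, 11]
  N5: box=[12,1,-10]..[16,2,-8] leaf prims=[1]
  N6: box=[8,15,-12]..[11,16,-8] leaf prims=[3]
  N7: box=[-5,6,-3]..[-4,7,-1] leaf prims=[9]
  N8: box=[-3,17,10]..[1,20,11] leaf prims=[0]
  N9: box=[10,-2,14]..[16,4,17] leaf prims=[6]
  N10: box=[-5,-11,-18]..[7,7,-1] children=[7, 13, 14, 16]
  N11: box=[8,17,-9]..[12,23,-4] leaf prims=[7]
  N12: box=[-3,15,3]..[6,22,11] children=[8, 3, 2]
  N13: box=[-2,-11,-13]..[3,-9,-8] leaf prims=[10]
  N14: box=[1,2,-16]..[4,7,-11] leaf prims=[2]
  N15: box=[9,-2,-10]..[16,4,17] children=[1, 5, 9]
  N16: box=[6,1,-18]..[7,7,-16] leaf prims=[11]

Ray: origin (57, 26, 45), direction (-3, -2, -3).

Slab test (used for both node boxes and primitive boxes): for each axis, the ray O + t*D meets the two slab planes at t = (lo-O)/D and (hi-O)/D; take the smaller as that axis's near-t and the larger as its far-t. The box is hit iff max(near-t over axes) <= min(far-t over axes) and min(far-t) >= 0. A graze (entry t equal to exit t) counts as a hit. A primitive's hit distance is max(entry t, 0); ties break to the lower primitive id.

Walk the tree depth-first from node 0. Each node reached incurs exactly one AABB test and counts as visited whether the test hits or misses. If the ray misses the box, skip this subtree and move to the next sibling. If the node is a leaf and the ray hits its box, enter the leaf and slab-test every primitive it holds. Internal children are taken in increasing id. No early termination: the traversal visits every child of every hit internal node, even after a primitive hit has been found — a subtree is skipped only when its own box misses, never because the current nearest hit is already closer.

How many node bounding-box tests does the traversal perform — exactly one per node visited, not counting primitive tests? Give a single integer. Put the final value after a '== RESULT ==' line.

Trace the traversal:
N0 x:[41/3,62/3] y:[3/2,37/2] z:[28/3,21] -> hit [41/3,37/2], descend [4, 10, 12, 15]
  N4 x:[15,49/3] y:[3/2,11/2] z:[49/3,19] -> miss, prune
  N10 x:[50/3,62/3] y:[19/2,37/2] z:[46/3,21] -> hit [50/3,37/2], descend [7, 13, 14, 16]
    N7 x:[61/3,62/3] y:[19/2,10] z:[46/3,16] -> miss, prune
    N13 x:[18,59/3] y:[35/2,37/2] z:[53/3,58/3] -> hit [18,37/2] leaf, test {P10@t=18}
    N14 x:[53/3,56/3] y:[19/2,12] z:[56/3,61/3] -> miss, prune
    N16 x:[50/3,17] y:[19/2,25/2] z:[61/3,21] -> miss, prune
  N12 x:[17,20] y:[2,11/2] z:[34/3,14] -> miss, prune
  N15 x:[41/3,16] y:[11,14] z:[28/3,55/3] -> hit [41/3,14], descend [1, 5, 9]
    N1 x:[46/3,16] y:[23/2,27/2] z:[47/3,16] -> miss, prune
    N5 x:[41/3,15] y:[12,25/2] z:[53/3,55/3] -> miss, prune
    N9 x:[41/3,47/3] y:[11,14] z:[28/3,31/3] -> miss, prune

12 AABB tests over nodes [0, 4, 10, 7, 13, 14, 16, 12, 15, 1, 5, 9]; 1 leaf entered; closest P10.

== RESULT ==
12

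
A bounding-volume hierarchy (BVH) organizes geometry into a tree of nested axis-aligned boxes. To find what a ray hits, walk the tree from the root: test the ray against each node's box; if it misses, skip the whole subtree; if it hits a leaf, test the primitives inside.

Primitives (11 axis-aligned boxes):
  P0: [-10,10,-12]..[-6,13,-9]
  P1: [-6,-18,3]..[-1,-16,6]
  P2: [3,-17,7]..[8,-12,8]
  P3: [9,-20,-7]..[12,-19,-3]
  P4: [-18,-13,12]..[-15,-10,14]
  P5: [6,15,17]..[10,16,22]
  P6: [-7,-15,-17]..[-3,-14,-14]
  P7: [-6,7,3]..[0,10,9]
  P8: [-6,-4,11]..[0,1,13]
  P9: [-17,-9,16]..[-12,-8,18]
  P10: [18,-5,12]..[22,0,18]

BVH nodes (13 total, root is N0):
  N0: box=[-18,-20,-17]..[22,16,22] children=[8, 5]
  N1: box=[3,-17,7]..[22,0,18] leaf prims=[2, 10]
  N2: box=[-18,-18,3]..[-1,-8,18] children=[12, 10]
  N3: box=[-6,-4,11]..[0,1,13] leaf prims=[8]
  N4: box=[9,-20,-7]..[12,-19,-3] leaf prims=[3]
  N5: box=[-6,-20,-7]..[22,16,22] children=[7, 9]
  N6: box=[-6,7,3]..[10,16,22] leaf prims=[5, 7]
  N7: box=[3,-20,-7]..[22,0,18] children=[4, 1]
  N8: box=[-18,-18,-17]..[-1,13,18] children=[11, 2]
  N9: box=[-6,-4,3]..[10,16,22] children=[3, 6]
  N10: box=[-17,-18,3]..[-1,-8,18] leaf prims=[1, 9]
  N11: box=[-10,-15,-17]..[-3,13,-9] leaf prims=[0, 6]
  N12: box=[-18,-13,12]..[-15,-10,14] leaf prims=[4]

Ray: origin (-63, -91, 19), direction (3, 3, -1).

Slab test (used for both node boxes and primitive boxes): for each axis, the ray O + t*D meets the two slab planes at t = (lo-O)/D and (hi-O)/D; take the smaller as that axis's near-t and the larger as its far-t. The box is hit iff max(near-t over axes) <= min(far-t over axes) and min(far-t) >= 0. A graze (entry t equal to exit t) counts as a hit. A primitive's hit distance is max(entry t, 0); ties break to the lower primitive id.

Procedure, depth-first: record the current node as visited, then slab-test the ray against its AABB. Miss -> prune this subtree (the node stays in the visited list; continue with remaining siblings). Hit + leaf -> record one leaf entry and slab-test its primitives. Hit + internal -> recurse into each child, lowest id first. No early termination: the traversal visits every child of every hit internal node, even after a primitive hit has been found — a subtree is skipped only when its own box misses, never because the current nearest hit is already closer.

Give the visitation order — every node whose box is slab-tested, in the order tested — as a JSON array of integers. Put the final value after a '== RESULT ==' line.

Trace the traversal:
N0 x:[15,85/3] y:[71/3,107/3] z:[-3,36] -> hit [71/3,85/3], descend [5, 8]
  N5 x:[19,85/3] y:[71/3,107/3] z:[-3,26] -> hit [71/3,26], descend [7, 9]
    N7 x:[22,85/3] y:[71/3,91/3] z:[1,26] -> hit [71/3,26], descend [1, 4]
      N1 x:[22,85/3] y:[74/3,91/3] z:[1,12] -> miss, prune
      N4 x:[24,25] y:[71/3,24] z:[22,26] -> hit [24,24] leaf, test {P3@t=24}
    N9 x:[19,73/3] y:[29,107/3] z:[-3,16] -> miss, prune
  N8 x:[15,62/3] y:[73/3,104/3] z:[1,36] -> miss, prune

order=[0, 5, 7, 1, 4, 9, 8]  |boxes|=7  |leaves|=1  hit=P3

== RESULT ==
[0, 5, 7, 1, 4, 9, 8]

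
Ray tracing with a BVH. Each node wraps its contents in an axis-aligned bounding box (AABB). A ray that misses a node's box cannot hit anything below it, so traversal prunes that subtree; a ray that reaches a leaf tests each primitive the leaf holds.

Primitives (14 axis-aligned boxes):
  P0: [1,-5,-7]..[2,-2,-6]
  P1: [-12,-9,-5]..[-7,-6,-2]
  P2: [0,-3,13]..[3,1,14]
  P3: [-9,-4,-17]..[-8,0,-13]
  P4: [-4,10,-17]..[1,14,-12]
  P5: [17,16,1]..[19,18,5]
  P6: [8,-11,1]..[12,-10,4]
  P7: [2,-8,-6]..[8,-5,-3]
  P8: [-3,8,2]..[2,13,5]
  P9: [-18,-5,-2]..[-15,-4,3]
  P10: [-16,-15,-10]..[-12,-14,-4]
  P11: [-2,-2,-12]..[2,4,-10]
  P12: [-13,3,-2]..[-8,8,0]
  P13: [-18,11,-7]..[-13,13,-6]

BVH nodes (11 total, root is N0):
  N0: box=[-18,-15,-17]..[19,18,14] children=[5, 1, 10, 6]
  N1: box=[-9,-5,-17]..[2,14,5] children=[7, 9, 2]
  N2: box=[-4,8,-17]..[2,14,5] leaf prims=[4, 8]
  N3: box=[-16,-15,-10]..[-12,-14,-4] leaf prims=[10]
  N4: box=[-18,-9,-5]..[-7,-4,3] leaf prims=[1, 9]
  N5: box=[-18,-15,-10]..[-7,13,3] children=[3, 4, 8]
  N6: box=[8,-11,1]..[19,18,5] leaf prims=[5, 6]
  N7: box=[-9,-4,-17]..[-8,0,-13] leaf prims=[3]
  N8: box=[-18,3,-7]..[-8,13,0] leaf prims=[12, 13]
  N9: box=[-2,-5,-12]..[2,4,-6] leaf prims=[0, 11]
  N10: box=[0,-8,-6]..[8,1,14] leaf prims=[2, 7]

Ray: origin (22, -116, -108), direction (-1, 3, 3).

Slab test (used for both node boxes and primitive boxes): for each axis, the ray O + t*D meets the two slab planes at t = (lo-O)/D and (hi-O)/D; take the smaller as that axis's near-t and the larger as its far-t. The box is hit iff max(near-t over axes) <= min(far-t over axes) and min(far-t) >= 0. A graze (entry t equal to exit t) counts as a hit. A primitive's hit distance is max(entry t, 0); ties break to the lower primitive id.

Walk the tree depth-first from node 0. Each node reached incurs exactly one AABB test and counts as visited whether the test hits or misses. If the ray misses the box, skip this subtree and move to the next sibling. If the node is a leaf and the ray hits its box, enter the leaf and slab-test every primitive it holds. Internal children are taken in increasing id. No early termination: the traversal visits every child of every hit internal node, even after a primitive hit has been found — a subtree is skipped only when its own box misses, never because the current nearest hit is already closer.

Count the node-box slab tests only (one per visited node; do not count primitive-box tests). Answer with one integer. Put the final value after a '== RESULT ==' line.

Walk:
N0 x:[3,40] y:[101/3,134/3] z:[91/3,122/3] -> hit [101/3,40], descend [1, 5, 6, 10]
  N1 x:[20,31] y:[37,130/3] z:[91/3,113/3] -> miss, prune
  N5 x:[29,40] y:[101/3,43] z:[98/3,37] -> hit [101/3,37], descend [3, 4, 8]
    N3 x:[34,38] y:[101/3,34] z:[98/3,104/3] -> hit [34,34] leaf, test {P10@t=34}
    N4 x:[29,40] y:[107/3,112/3] z:[103/3,37] -> hit [107/3,37] leaf, test {P1(miss), P9@t=37}
    N8 x:[30,40] y:[119/3,43] z:[101/3,36] -> miss, prune
  N6 x:[3,14] y:[35,134/3] z:[109/3,113/3] -> miss, prune
  N10 x:[14,22] y:[36,39] z:[34,122/3] -> miss, prune

Visited [0, 1, 5, 3, 4, 8, 6, 10]. Tests: 8 box, 2 leaf. Nearest: P10.

== RESULT ==
8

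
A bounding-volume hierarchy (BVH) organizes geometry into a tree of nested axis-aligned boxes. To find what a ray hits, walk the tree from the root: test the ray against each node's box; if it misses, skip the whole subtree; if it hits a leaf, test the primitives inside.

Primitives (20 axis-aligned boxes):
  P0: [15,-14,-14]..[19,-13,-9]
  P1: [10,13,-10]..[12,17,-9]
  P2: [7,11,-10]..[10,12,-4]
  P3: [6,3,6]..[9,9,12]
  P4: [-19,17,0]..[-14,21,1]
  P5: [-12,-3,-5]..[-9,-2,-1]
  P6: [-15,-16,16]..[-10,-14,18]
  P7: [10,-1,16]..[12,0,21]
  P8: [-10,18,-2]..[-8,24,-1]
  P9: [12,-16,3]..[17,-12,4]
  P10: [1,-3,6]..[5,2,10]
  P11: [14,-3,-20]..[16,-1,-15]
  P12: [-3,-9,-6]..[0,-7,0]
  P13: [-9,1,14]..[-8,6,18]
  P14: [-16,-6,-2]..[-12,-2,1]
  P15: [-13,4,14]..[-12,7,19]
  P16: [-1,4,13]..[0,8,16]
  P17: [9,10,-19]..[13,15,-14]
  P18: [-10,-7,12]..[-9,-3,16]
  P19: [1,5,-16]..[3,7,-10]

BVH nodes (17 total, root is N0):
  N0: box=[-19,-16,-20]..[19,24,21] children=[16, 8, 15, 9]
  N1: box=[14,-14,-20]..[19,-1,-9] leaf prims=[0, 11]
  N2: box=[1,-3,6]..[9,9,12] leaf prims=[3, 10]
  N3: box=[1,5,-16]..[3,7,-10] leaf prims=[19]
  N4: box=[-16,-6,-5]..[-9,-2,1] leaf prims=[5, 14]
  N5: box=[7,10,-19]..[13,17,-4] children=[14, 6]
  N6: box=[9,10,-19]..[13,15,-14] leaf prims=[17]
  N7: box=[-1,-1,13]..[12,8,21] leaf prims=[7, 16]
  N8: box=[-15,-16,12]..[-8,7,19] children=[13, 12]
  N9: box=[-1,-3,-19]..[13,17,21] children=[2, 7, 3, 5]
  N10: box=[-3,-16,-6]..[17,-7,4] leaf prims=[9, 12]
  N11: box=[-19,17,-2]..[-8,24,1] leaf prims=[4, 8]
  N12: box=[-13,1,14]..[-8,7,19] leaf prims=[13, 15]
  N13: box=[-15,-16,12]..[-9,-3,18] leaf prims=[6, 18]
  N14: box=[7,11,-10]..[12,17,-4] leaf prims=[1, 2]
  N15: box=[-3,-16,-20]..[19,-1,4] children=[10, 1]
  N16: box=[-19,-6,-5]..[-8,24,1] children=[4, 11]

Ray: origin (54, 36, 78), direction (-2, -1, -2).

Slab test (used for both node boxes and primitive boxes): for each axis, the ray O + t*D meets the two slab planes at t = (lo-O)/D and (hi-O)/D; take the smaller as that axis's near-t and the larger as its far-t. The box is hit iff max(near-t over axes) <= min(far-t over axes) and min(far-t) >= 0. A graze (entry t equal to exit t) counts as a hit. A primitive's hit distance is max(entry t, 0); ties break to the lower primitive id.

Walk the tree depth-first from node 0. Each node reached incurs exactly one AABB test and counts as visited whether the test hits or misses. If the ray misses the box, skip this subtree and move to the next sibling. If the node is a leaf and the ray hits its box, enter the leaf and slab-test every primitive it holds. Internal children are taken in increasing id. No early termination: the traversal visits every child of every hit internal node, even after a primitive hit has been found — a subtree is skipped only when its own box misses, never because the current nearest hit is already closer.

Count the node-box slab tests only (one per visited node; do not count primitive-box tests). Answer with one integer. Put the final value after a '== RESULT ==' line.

Walk:
N0 x:[35/2,73/2] y:[12,52] z:[57/2,49] -> hit [57/2,73/2], descend [8, 9, 15, 16]
  N8 x:[31,69/2] y:[29,52] z:[59/2,33] -> hit [31,33], descend [12, 13]
    N12 x:[31,67/2] y:[29,35] z:[59/2,32] -> hit [31,32] leaf, test {P13@t=31, P15(miss)}
    N13 x:[63/2,69/2] y:[39,52] z:[30,33] -> miss, prune
  N9 x:[41/2,55/2] y:[19,39] z:[57/2,97/2] -> miss, prune
  N15 x:[35/2,57/2] y:[37,52] z:[37,49] -> miss, prune
  N16 x:[31,73/2] y:[12,42] z:[77/2,83/2] -> miss, prune

Visited [0, 8, 12, 13, 9, 15, 16]. Tests: 7 box, 1 leaf. Nearest: P13.

== RESULT ==
7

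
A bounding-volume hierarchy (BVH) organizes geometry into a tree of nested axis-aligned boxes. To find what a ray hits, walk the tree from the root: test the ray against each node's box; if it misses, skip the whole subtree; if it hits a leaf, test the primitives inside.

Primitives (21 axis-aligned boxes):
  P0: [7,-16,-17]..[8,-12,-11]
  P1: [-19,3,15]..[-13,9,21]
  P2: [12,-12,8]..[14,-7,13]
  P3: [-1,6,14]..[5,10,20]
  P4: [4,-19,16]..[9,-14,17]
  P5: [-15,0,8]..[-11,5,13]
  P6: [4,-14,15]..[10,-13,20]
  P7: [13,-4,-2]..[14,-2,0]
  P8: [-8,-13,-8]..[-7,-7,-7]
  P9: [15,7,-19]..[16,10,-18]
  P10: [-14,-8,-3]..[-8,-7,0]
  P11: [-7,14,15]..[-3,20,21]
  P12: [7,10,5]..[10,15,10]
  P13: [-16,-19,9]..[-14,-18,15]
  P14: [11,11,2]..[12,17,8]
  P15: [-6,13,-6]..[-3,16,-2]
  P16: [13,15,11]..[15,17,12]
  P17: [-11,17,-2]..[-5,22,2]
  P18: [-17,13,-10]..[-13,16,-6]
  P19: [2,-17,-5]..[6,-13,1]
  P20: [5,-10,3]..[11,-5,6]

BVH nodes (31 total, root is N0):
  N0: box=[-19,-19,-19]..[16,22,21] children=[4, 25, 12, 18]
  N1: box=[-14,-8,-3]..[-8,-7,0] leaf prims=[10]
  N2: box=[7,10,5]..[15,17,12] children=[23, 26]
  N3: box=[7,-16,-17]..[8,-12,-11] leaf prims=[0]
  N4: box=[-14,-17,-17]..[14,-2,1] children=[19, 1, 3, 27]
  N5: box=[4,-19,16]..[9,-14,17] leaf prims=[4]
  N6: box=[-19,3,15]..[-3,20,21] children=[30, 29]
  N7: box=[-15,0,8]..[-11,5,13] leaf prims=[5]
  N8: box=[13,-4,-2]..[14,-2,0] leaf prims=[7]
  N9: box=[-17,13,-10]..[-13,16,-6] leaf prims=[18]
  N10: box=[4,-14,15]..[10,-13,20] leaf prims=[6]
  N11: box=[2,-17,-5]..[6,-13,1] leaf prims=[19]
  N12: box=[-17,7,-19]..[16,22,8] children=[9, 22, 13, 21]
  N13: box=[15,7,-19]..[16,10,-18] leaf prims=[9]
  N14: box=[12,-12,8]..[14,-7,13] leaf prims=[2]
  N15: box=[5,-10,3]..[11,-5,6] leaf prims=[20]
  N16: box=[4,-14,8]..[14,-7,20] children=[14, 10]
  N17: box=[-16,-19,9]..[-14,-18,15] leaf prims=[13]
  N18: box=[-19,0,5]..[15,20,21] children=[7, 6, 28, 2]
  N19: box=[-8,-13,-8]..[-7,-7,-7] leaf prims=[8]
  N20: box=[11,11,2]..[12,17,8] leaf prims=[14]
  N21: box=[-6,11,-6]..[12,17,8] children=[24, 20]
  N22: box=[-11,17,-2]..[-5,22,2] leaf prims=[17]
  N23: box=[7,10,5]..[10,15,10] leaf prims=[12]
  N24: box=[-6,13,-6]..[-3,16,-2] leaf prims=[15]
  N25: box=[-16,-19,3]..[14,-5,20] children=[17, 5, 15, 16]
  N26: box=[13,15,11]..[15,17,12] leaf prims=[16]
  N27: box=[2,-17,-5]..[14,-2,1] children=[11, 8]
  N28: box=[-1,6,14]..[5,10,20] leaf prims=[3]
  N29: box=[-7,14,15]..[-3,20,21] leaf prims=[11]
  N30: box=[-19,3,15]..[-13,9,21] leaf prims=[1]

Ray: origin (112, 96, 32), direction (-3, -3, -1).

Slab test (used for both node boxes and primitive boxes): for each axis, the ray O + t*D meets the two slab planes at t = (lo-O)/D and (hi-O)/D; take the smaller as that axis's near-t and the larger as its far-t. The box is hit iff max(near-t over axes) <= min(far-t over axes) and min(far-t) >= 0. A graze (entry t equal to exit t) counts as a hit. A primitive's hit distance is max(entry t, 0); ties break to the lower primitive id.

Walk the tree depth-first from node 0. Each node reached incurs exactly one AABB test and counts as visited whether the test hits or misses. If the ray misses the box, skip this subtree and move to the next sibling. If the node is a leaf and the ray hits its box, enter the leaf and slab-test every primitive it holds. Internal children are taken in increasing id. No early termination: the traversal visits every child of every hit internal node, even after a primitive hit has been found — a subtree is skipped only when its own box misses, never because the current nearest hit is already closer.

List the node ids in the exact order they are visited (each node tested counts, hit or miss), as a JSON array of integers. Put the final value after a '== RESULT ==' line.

Traverse from the root:
N0 x:[32,131/3] y:[74/3,115/3] z:[11,51] -> hit [32,115/3], descend [4, 12, 18, 25]
  N4 x:[98/3,42] y:[98/3,113/3] z:[31,49] -> hit [98/3,113/3], descend [1, 3, 19, 27]
    N1 x:[40,42] y:[103/3,104/3] z:[32,35] -> miss, prune
    N3 x:[104/3,35] y:[36,112/3] z:[43,49] -> miss, prune
    N19 x:[119/3,40] y:[103/3,109/3] z:[39,40] -> miss, prune
    N27 x:[98/3,110/3] y:[98/3,113/3] z:[31,37] -> hit [98/3,110/3], descend [8, 11]
      N8 x:[98/3,33] y:[98/3,100/3] z:[32,34] -> hit [98/3,33] leaf, test {P7@t=98/3}
      N11 x:[106/3,110/3] y:[109/3,113/3] z:[31,37] -> hit [109/3,110/3] leaf, test {P19@t=109/3}
  N12 x:[32,43] y:[74/3,89/3] z:[24,51] -> miss, prune
  N18 x:[97/3,131/3] y:[76/3,32] z:[11,27] -> miss, prune
  N25 x:[98/3,128/3] y:[101/3,115/3] z:[12,29] -> miss, prune

Visited [0, 4, 1, 3, 19, 27, 8, 11, 12, 18, 25]. Tests: 11 box, 2 leaf. Nearest: P7.

== RESULT ==
[0, 4, 1, 3, 19, 27, 8, 11, 12, 18, 25]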